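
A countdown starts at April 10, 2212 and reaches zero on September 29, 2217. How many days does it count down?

1998

Apr 10, 2212 → Apr 10, 2213: 365 days.
Apr 10, 2213 → Apr 10, 2214: 365 days.
Apr 10, 2214 → Apr 10, 2215: 365 days.
Apr 10, 2215 → Apr 10, 2216: 366 days (Feb 29, 2216 is in that span).
Apr 10, 2216 → Apr 10, 2217: 365 days.
Apr 10, 2217 → May 10, 2217: 30 days (April has 30).
May 10, 2217 → Jun 10, 2217: 31 days (May has 31).
Jun 10, 2217 → Jul 10, 2217: 30 days (June has 30).
Jul 10, 2217 → Aug 10, 2217: 31 days (July has 31).
Aug 10, 2217 → Sep 10, 2217: 31 days (August has 31).
Sep 10, 2217 → Sep 29, 2217: 19 days.
Total: 1998 days.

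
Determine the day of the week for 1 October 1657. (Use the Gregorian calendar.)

Monday

Doomsday rule: the anchor day for the 1600s is Tuesday. For year 57: 57÷12 = 4 r 9, and 9÷4 = 2, so 4+9+2 = 15.
Tuesday + 15 ≡ Wednesday — that's 1657's doomsday.
In October the doomsday date is Oct 10.
Oct 1 is 9 days before Oct 10; 9 mod 7 = 2, so Wednesday − 2 = Monday.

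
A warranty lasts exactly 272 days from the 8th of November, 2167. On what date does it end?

Nov has 30 days: +23 → Dec 1, 2167 (249 left).
Dec has 31 days: +31 → Jan 1, 2168 (218 left).
Jan has 31 days: +31 → Feb 1, 2168 (187 left).
Feb has 29 days: +29 → Mar 1, 2168 (158 left).
Mar has 31 days: +31 → Apr 1, 2168 (127 left).
Apr has 30 days: +30 → May 1, 2168 (97 left).
May has 31 days: +31 → Jun 1, 2168 (66 left).
Jun has 30 days: +30 → Jul 1, 2168 (36 left).
Jul has 31 days: +31 → Aug 1, 2168 (5 left).
+5 → Aug 6, 2168.

August 6, 2168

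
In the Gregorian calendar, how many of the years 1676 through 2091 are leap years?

Multiples of 4 in [1676,2091]: 104.
Of those, multiples of 100: 4 (not leap unless ÷400).
Multiples of 400: 1.
Leap years = 104 − 4 + 1 = 101.

101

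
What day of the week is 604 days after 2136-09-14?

First find the weekday of Sep 14, 2136. Doomsday rule: the anchor day for the 2100s is Sunday. For year 36: 36÷12 = 3 r 0, and 0÷4 = 0, so 3+0+0 = 3.
Sunday + 3 ≡ Wednesday — that's 2136's doomsday.
In September the doomsday date is Sep 5.
Sep 14 is 9 days after Sep 5; 9 mod 7 = 2, so Wednesday + 2 = Friday.
604 mod 7 = 2, so 604 days after a Friday is Friday + 2 = Sunday.

Sunday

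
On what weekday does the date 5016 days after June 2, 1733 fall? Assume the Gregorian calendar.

Jun 2, 1733 is a Tuesday.
5016 mod 7 = 4, so 5016 days after a Tuesday is Tuesday + 4 = Saturday.

Saturday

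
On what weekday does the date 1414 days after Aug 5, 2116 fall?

Wednesday

Aug 5, 2116 is a Wednesday.
1414 mod 7 = 0, so 1414 days after a Wednesday is Wednesday + 0 = Wednesday.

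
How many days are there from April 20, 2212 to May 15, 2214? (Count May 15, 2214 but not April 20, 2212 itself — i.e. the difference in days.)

Apr 20, 2212 → Apr 20, 2213: 365 days.
Apr 20, 2213 → May 20, 2213: 30 days (April has 30).
May 20, 2213 → Jun 20, 2213: 31 days (May has 31).
Jun 20, 2213 → Jul 20, 2213: 30 days (June has 30).
Jul 20, 2213 → Aug 20, 2213: 31 days (July has 31).
Aug 20, 2213 → Sep 20, 2213: 31 days (August has 31).
Sep 20, 2213 → Oct 20, 2213: 30 days (September has 30).
Oct 20, 2213 → Nov 20, 2213: 31 days (October has 31).
Nov 20, 2213 → Dec 20, 2213: 30 days (November has 30).
Dec 20, 2213 → Jan 20, 2214: 31 days (December has 31).
Jan 20, 2214 → Feb 20, 2214: 31 days (January has 31).
Feb 20, 2214 → Mar 20, 2214: 28 days (February has 28).
Mar 20, 2214 → Apr 20, 2214: 31 days (March has 31).
Apr 20, 2214 → May 15, 2214: 25 days.
Total: 755 days.

755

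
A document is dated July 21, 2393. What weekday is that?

Doomsday rule: the anchor day for the 2300s is Wednesday. For year 93: 93÷12 = 7 r 9, and 9÷4 = 2, so 7+9+2 = 18.
Wednesday + 18 ≡ Sunday — that's 2393's doomsday.
In July the doomsday date is Jul 11.
Jul 21 is 10 days after Jul 11; 10 mod 7 = 3, so Sunday + 3 = Wednesday.

Wednesday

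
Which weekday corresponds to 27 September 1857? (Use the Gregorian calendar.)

Sunday

Doomsday rule: the anchor day for the 1800s is Friday. For year 57: 57÷12 = 4 r 9, and 9÷4 = 2, so 4+9+2 = 15.
Friday + 15 ≡ Saturday — that's 1857's doomsday.
In September the doomsday date is Sep 5.
Sep 27 is 22 days after Sep 5; 22 mod 7 = 1, so Saturday + 1 = Sunday.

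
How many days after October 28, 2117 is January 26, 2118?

Oct 28, 2117 → Nov 28, 2117: 31 days (October has 31).
Nov 28, 2117 → Dec 28, 2117: 30 days (November has 30).
Dec 28, 2117 → Jan 26, 2118: 29 days.
Total: 90 days.

90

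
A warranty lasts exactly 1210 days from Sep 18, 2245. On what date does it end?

+365 (one year) → Sep 18, 2246 (845 left).
+365 (one year) → Sep 18, 2247 (480 left).
+366 (one year; includes Feb 29, 2248) → Sep 18, 2248 (114 left).
Sep has 30 days: +13 → Oct 1, 2248 (101 left).
Oct has 31 days: +31 → Nov 1, 2248 (70 left).
Nov has 30 days: +30 → Dec 1, 2248 (40 left).
Dec has 31 days: +31 → Jan 1, 2249 (9 left).
+9 → Jan 10, 2249.

January 10, 2249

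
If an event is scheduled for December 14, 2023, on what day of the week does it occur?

Thursday

Doomsday rule: the anchor day for the 2000s is Tuesday. For year 23: 23÷12 = 1 r 11, and 11÷4 = 2, so 1+11+2 = 14.
Tuesday + 14 ≡ Tuesday — that's 2023's doomsday.
In December the doomsday date is Dec 12.
Dec 14 is 2 days after Dec 12; 2 mod 7 = 2, so Tuesday + 2 = Thursday.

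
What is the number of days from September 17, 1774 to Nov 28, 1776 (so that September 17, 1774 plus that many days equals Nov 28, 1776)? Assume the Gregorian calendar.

Sep 17, 1774 → Sep 17, 1775: 365 days.
Sep 17, 1775 → Sep 17, 1776: 366 days (Feb 29, 1776 is in that span).
Sep 17, 1776 → Oct 17, 1776: 30 days (September has 30).
Oct 17, 1776 → Nov 17, 1776: 31 days (October has 31).
Nov 17, 1776 → Nov 28, 1776: 11 days.
Total: 803 days.

803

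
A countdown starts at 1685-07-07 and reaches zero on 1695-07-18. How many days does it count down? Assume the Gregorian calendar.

Jul 7, 1685 → Jul 7, 1686: 365 days.
Jul 7, 1686 → Jul 7, 1687: 365 days.
Jul 7, 1687 → Jul 7, 1688: 366 days (Feb 29, 1688 is in that span).
Jul 7, 1688 → Jul 7, 1689: 365 days.
Jul 7, 1689 → Jul 7, 1690: 365 days.
Jul 7, 1690 → Jul 7, 1691: 365 days.
Jul 7, 1691 → Jul 7, 1692: 366 days (Feb 29, 1692 is in that span).
Jul 7, 1692 → Jul 7, 1693: 365 days.
Jul 7, 1693 → Jul 7, 1694: 365 days.
Jul 7, 1694 → Aug 7, 1694: 31 days (July has 31).
Aug 7, 1694 → Sep 7, 1694: 31 days (August has 31).
Sep 7, 1694 → Oct 7, 1694: 30 days (September has 30).
Oct 7, 1694 → Nov 7, 1694: 31 days (October has 31).
Nov 7, 1694 → Dec 7, 1694: 30 days (November has 30).
Dec 7, 1694 → Jan 7, 1695: 31 days (December has 31).
Jan 7, 1695 → Feb 7, 1695: 31 days (January has 31).
Feb 7, 1695 → Mar 7, 1695: 28 days (February has 28).
Mar 7, 1695 → Apr 7, 1695: 31 days (March has 31).
Apr 7, 1695 → May 7, 1695: 30 days (April has 30).
May 7, 1695 → Jun 7, 1695: 31 days (May has 31).
Jun 7, 1695 → Jul 7, 1695: 30 days (June has 30).
Jul 7, 1695 → Jul 18, 1695: 11 days.
Total: 3663 days.

3663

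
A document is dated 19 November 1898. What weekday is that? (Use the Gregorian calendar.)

Saturday

January 1, 1898 is a Saturday.
Jan 1, 1898 → Feb 1, 1898: 31 days (January has 31).
Feb 1, 1898 → Mar 1, 1898: 28 days (February has 28).
Mar 1, 1898 → Apr 1, 1898: 31 days (March has 31).
Apr 1, 1898 → May 1, 1898: 30 days (April has 30).
May 1, 1898 → Jun 1, 1898: 31 days (May has 31).
Jun 1, 1898 → Jul 1, 1898: 30 days (June has 30).
Jul 1, 1898 → Aug 1, 1898: 31 days (July has 31).
Aug 1, 1898 → Sep 1, 1898: 31 days (August has 31).
Sep 1, 1898 → Oct 1, 1898: 30 days (September has 30).
Oct 1, 1898 → Nov 1, 1898: 31 days (October has 31).
Nov 1, 1898 → Nov 19, 1898: 18 days.
Total: 322 days.
322 mod 7 = 0, so Saturday + 0 = Saturday.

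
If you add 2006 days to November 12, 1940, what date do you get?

May 11, 1946

+365 (one year) → Nov 12, 1941 (1641 left).
+365 (one year) → Nov 12, 1942 (1276 left).
+365 (one year) → Nov 12, 1943 (911 left).
+366 (one year; includes Feb 29, 1944) → Nov 12, 1944 (545 left).
+365 (one year) → Nov 12, 1945 (180 left).
Nov has 30 days: +19 → Dec 1, 1945 (161 left).
Dec has 31 days: +31 → Jan 1, 1946 (130 left).
Jan has 31 days: +31 → Feb 1, 1946 (99 left).
Feb has 28 days: +28 → Mar 1, 1946 (71 left).
Mar has 31 days: +31 → Apr 1, 1946 (40 left).
Apr has 30 days: +30 → May 1, 1946 (10 left).
+10 → May 11, 1946.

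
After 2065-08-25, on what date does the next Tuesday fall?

Aug 25, 2065 is a Tuesday.
From Tuesday to the next Tuesday is 7 days.
Aug 25, 2065 + 7 = Sep 1, 2065.

September 1, 2065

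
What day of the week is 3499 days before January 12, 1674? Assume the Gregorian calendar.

Saturday

First find the weekday of Jan 12, 1674. Doomsday rule: the anchor day for the 1600s is Tuesday. For year 74: 74÷12 = 6 r 2, and 2÷4 = 0, so 6+2+0 = 8.
Tuesday + 8 ≡ Wednesday — that's 1674's doomsday.
In January the doomsday date is Jan 3 (1674 is not a leap year).
Jan 12 is 9 days after Jan 3; 9 mod 7 = 2, so Wednesday + 2 = Friday.
3499 mod 7 = 6, so 3499 days before a Friday is Friday − 6 = Saturday.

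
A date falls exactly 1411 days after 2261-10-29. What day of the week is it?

First find the weekday of Oct 29, 2261. Doomsday rule: the anchor day for the 2200s is Friday. For year 61: 61÷12 = 5 r 1, and 1÷4 = 0, so 5+1+0 = 6.
Friday + 6 ≡ Thursday — that's 2261's doomsday.
In October the doomsday date is Oct 10.
Oct 29 is 19 days after Oct 10; 19 mod 7 = 5, so Thursday + 5 = Tuesday.
1411 mod 7 = 4, so 1411 days after a Tuesday is Tuesday + 4 = Saturday.

Saturday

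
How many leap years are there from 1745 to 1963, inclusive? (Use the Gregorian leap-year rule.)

Multiples of 4 in [1745,1963]: 54.
Of those, multiples of 100: 2 (not leap unless ÷400).
Multiples of 400: 0.
Leap years = 54 − 2 + 0 = 52.

52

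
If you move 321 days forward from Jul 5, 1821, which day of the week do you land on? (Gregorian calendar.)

Wednesday

First find the weekday of Jul 5, 1821. Doomsday rule: the anchor day for the 1800s is Friday. For year 21: 21÷12 = 1 r 9, and 9÷4 = 2, so 1+9+2 = 12.
Friday + 12 ≡ Wednesday — that's 1821's doomsday.
In July the doomsday date is Jul 11.
Jul 5 is 6 days before Jul 11; 6 mod 7 = 6, so Wednesday − 6 = Thursday.
321 mod 7 = 6, so 321 days after a Thursday is Thursday + 6 = Wednesday.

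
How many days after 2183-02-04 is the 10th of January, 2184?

340

Feb 4, 2183 → Mar 4, 2183: 28 days (February has 28).
Mar 4, 2183 → Apr 4, 2183: 31 days (March has 31).
Apr 4, 2183 → May 4, 2183: 30 days (April has 30).
May 4, 2183 → Jun 4, 2183: 31 days (May has 31).
Jun 4, 2183 → Jul 4, 2183: 30 days (June has 30).
Jul 4, 2183 → Aug 4, 2183: 31 days (July has 31).
Aug 4, 2183 → Sep 4, 2183: 31 days (August has 31).
Sep 4, 2183 → Oct 4, 2183: 30 days (September has 30).
Oct 4, 2183 → Nov 4, 2183: 31 days (October has 31).
Nov 4, 2183 → Dec 4, 2183: 30 days (November has 30).
Dec 4, 2183 → Jan 4, 2184: 31 days (December has 31).
Jan 4, 2184 → Jan 10, 2184: 6 days.
Total: 340 days.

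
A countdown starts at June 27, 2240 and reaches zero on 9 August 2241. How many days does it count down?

Jun 27, 2240 → Jun 27, 2241: 365 days.
Jun 27, 2241 → Jul 27, 2241: 30 days (June has 30).
Jul 27, 2241 → Aug 9, 2241: 13 days.
Total: 408 days.

408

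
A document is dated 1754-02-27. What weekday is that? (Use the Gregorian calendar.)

Doomsday rule: the anchor day for the 1700s is Sunday. For year 54: 54÷12 = 4 r 6, and 6÷4 = 1, so 4+6+1 = 11.
Sunday + 11 ≡ Thursday — that's 1754's doomsday.
In February the doomsday date is Feb 28 (1754 is not a leap year).
Feb 27 is 1 day before Feb 28; 1 mod 7 = 1, so Thursday − 1 = Wednesday.

Wednesday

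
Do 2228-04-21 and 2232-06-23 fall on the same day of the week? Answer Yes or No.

No

From Apr 21, 2228 to Jun 23, 2232 is 1524 days.
1524 mod 7 = 5, so they are different weekdays.
(Apr 21, 2228 is a Monday; Jun 23, 2232 is a Saturday.)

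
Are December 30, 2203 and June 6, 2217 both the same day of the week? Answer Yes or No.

Yes

From Dec 30, 2203 to Jun 6, 2217 is 4907 days.
4907 mod 7 = 0, so they are the same weekday.
(Dec 30, 2203 is a Friday; Jun 6, 2217 is a Friday.)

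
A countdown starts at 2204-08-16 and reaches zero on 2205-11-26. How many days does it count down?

Aug 16, 2204 → Aug 16, 2205: 365 days.
Aug 16, 2205 → Sep 16, 2205: 31 days (August has 31).
Sep 16, 2205 → Oct 16, 2205: 30 days (September has 30).
Oct 16, 2205 → Nov 16, 2205: 31 days (October has 31).
Nov 16, 2205 → Nov 26, 2205: 10 days.
Total: 467 days.

467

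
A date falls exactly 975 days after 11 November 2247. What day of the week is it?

First find the weekday of Nov 11, 2247. Doomsday rule: the anchor day for the 2200s is Friday. For year 47: 47÷12 = 3 r 11, and 11÷4 = 2, so 3+11+2 = 16.
Friday + 16 ≡ Sunday — that's 2247's doomsday.
In November the doomsday date is Nov 7.
Nov 11 is 4 days after Nov 7; 4 mod 7 = 4, so Sunday + 4 = Thursday.
975 mod 7 = 2, so 975 days after a Thursday is Thursday + 2 = Saturday.

Saturday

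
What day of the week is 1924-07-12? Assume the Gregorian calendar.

January 1, 1924 is a Tuesday.
Jan 1, 1924 → Feb 1, 1924: 31 days (January has 31).
Feb 1, 1924 → Mar 1, 1924: 29 days (February has 29).
Mar 1, 1924 → Apr 1, 1924: 31 days (March has 31).
Apr 1, 1924 → May 1, 1924: 30 days (April has 30).
May 1, 1924 → Jun 1, 1924: 31 days (May has 31).
Jun 1, 1924 → Jul 1, 1924: 30 days (June has 30).
Jul 1, 1924 → Jul 12, 1924: 11 days.
Total: 193 days.
193 mod 7 = 4, so Tuesday + 4 = Saturday.

Saturday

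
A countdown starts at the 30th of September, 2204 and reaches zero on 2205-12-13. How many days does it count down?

439

Sep 30, 2204 → Sep 30, 2205: 365 days.
Sep 30, 2205 → Oct 30, 2205: 30 days (September has 30).
Oct 30, 2205 → Nov 30, 2205: 31 days (October has 31).
Nov 30, 2205 → Dec 13, 2205: 13 days.
Total: 439 days.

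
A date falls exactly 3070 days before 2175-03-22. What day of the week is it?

Saturday

First find the weekday of Mar 22, 2175. Doomsday rule: the anchor day for the 2100s is Sunday. For year 75: 75÷12 = 6 r 3, and 3÷4 = 0, so 6+3+0 = 9.
Sunday + 9 ≡ Tuesday — that's 2175's doomsday.
In March the doomsday date is Mar 14.
Mar 22 is 8 days after Mar 14; 8 mod 7 = 1, so Tuesday + 1 = Wednesday.
3070 mod 7 = 4, so 3070 days before a Wednesday is Wednesday − 4 = Saturday.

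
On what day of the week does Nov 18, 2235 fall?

Wednesday

Doomsday rule: the anchor day for the 2200s is Friday. For year 35: 35÷12 = 2 r 11, and 11÷4 = 2, so 2+11+2 = 15.
Friday + 15 ≡ Saturday — that's 2235's doomsday.
In November the doomsday date is Nov 7.
Nov 18 is 11 days after Nov 7; 11 mod 7 = 4, so Saturday + 4 = Wednesday.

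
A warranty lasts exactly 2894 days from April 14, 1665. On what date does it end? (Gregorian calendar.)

+365 (one year) → Apr 14, 1666 (2529 left).
+365 (one year) → Apr 14, 1667 (2164 left).
+366 (one year; includes Feb 29, 1668) → Apr 14, 1668 (1798 left).
+365 (one year) → Apr 14, 1669 (1433 left).
+365 (one year) → Apr 14, 1670 (1068 left).
+365 (one year) → Apr 14, 1671 (703 left).
+366 (one year; includes Feb 29, 1672) → Apr 14, 1672 (337 left).
Apr has 30 days: +17 → May 1, 1672 (320 left).
May has 31 days: +31 → Jun 1, 1672 (289 left).
Jun has 30 days: +30 → Jul 1, 1672 (259 left).
Jul has 31 days: +31 → Aug 1, 1672 (228 left).
Aug has 31 days: +31 → Sep 1, 1672 (197 left).
Sep has 30 days: +30 → Oct 1, 1672 (167 left).
Oct has 31 days: +31 → Nov 1, 1672 (136 left).
Nov has 30 days: +30 → Dec 1, 1672 (106 left).
Dec has 31 days: +31 → Jan 1, 1673 (75 left).
Jan has 31 days: +31 → Feb 1, 1673 (44 left).
Feb has 28 days: +28 → Mar 1, 1673 (16 left).
+16 → Mar 17, 1673.

March 17, 1673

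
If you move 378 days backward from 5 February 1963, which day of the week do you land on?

Feb 5, 1963 is a Tuesday.
378 mod 7 = 0, so 378 days before a Tuesday is Tuesday − 0 = Tuesday.

Tuesday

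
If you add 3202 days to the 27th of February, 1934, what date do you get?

+365 (one year) → Feb 27, 1935 (2837 left).
+365 (one year) → Feb 27, 1936 (2472 left).
+366 (one year; includes Feb 29, 1936) → Feb 27, 1937 (2106 left).
+365 (one year) → Feb 27, 1938 (1741 left).
+365 (one year) → Feb 27, 1939 (1376 left).
+365 (one year) → Feb 27, 1940 (1011 left).
+366 (one year; includes Feb 29, 1940) → Feb 27, 1941 (645 left).
+365 (one year) → Feb 27, 1942 (280 left).
Feb has 28 days: +2 → Mar 1, 1942 (278 left).
Mar has 31 days: +31 → Apr 1, 1942 (247 left).
Apr has 30 days: +30 → May 1, 1942 (217 left).
May has 31 days: +31 → Jun 1, 1942 (186 left).
Jun has 30 days: +30 → Jul 1, 1942 (156 left).
Jul has 31 days: +31 → Aug 1, 1942 (125 left).
Aug has 31 days: +31 → Sep 1, 1942 (94 left).
Sep has 30 days: +30 → Oct 1, 1942 (64 left).
Oct has 31 days: +31 → Nov 1, 1942 (33 left).
Nov has 30 days: +30 → Dec 1, 1942 (3 left).
+3 → Dec 4, 1942.

December 4, 1942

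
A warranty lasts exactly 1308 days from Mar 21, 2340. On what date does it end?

+365 (one year) → Mar 21, 2341 (943 left).
+365 (one year) → Mar 21, 2342 (578 left).
+365 (one year) → Mar 21, 2343 (213 left).
Mar has 31 days: +11 → Apr 1, 2343 (202 left).
Apr has 30 days: +30 → May 1, 2343 (172 left).
May has 31 days: +31 → Jun 1, 2343 (141 left).
Jun has 30 days: +30 → Jul 1, 2343 (111 left).
Jul has 31 days: +31 → Aug 1, 2343 (80 left).
Aug has 31 days: +31 → Sep 1, 2343 (49 left).
Sep has 30 days: +30 → Oct 1, 2343 (19 left).
+19 → Oct 20, 2343.

October 20, 2343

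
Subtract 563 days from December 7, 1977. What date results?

May 23, 1976

−365 (one year) → Dec 7, 1976 (198 left).
−7 → Nov 30, 1976 (end of Nov, 30 days; 191 left).
−30 → Oct 31, 1976 (end of Oct, 31 days; 161 left).
−31 → Sep 30, 1976 (end of Sep, 30 days; 130 left).
−30 → Aug 31, 1976 (end of Aug, 31 days; 100 left).
−31 → Jul 31, 1976 (end of Jul, 31 days; 69 left).
−31 → Jun 30, 1976 (end of Jun, 30 days; 38 left).
−30 → May 31, 1976 (end of May, 31 days; 8 left).
−8 → May 23, 1976.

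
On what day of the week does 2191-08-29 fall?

Monday

Doomsday rule: the anchor day for the 2100s is Sunday. For year 91: 91÷12 = 7 r 7, and 7÷4 = 1, so 7+7+1 = 15.
Sunday + 15 ≡ Monday — that's 2191's doomsday.
In August the doomsday date is Aug 8.
Aug 29 is 21 days after Aug 8; 21 mod 7 = 0, so Monday + 0 = Monday.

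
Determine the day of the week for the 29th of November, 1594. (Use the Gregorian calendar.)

Tuesday

Doomsday rule: the anchor day for the 1500s is Wednesday. For year 94: 94÷12 = 7 r 10, and 10÷4 = 2, so 7+10+2 = 19.
Wednesday + 19 ≡ Monday — that's 1594's doomsday.
In November the doomsday date is Nov 7.
Nov 29 is 22 days after Nov 7; 22 mod 7 = 1, so Monday + 1 = Tuesday.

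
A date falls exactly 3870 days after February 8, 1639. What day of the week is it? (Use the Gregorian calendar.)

Monday

First find the weekday of Feb 8, 1639. Doomsday rule: the anchor day for the 1600s is Tuesday. For year 39: 39÷12 = 3 r 3, and 3÷4 = 0, so 3+3+0 = 6.
Tuesday + 6 ≡ Monday — that's 1639's doomsday.
In February the doomsday date is Feb 28 (1639 is not a leap year).
Feb 8 is 20 days before Feb 28; 20 mod 7 = 6, so Monday − 6 = Tuesday.
3870 mod 7 = 6, so 3870 days after a Tuesday is Tuesday + 6 = Monday.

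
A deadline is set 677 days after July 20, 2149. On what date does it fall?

+365 (one year) → Jul 20, 2150 (312 left).
Jul has 31 days: +12 → Aug 1, 2150 (300 left).
Aug has 31 days: +31 → Sep 1, 2150 (269 left).
Sep has 30 days: +30 → Oct 1, 2150 (239 left).
Oct has 31 days: +31 → Nov 1, 2150 (208 left).
Nov has 30 days: +30 → Dec 1, 2150 (178 left).
Dec has 31 days: +31 → Jan 1, 2151 (147 left).
Jan has 31 days: +31 → Feb 1, 2151 (116 left).
Feb has 28 days: +28 → Mar 1, 2151 (88 left).
Mar has 31 days: +31 → Apr 1, 2151 (57 left).
Apr has 30 days: +30 → May 1, 2151 (27 left).
+27 → May 28, 2151.

May 28, 2151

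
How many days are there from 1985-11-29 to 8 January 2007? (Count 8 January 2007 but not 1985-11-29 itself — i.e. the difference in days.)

Nov 29, 1985 → Nov 29, 1986: 365 days.
Nov 29, 1986 → Nov 29, 1987: 365 days.
Nov 29, 1987 → Nov 29, 1988: 366 days (Feb 29, 1988 is in that span).
Nov 29, 1988 → Nov 29, 1989: 365 days.
Nov 29, 1989 → Nov 29, 1990: 365 days.
Nov 29, 1990 → Nov 29, 1991: 365 days.
Nov 29, 1991 → Nov 29, 1992: 366 days (Feb 29, 1992 is in that span).
Nov 29, 1992 → Nov 29, 1993: 365 days.
Nov 29, 1993 → Nov 29, 1994: 365 days.
Nov 29, 1994 → Nov 29, 1995: 365 days.
Nov 29, 1995 → Nov 29, 1996: 366 days (Feb 29, 1996 is in that span).
Nov 29, 1996 → Nov 29, 1997: 365 days.
Nov 29, 1997 → Nov 29, 1998: 365 days.
Nov 29, 1998 → Nov 29, 1999: 365 days.
Nov 29, 1999 → Nov 29, 2000: 366 days (Feb 29, 2000 is in that span).
Nov 29, 2000 → Nov 29, 2001: 365 days.
Nov 29, 2001 → Nov 29, 2002: 365 days.
Nov 29, 2002 → Nov 29, 2003: 365 days.
Nov 29, 2003 → Nov 29, 2004: 366 days (Feb 29, 2004 is in that span).
Nov 29, 2004 → Nov 29, 2005: 365 days.
Nov 29, 2005 → Nov 29, 2006: 365 days.
Nov 29, 2006 → Dec 29, 2006: 30 days (November has 30).
Dec 29, 2006 → Jan 8, 2007: 10 days.
Total: 7710 days.

7710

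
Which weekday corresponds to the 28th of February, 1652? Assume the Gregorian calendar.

Doomsday rule: the anchor day for the 1600s is Tuesday. For year 52: 52÷12 = 4 r 4, and 4÷4 = 1, so 4+4+1 = 9.
Tuesday + 9 ≡ Thursday — that's 1652's doomsday.
In February the doomsday date is Feb 29 (1652 is a leap year (divisible by 4)).
Feb 28 is 1 day before Feb 29; 1 mod 7 = 1, so Thursday − 1 = Wednesday.

Wednesday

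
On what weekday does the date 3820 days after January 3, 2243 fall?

Sunday

Jan 3, 2243 is a Tuesday.
3820 mod 7 = 5, so 3820 days after a Tuesday is Tuesday + 5 = Sunday.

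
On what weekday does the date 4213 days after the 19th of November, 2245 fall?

First find the weekday of Nov 19, 2245. Doomsday rule: the anchor day for the 2200s is Friday. For year 45: 45÷12 = 3 r 9, and 9÷4 = 2, so 3+9+2 = 14.
Friday + 14 ≡ Friday — that's 2245's doomsday.
In November the doomsday date is Nov 7.
Nov 19 is 12 days after Nov 7; 12 mod 7 = 5, so Friday + 5 = Wednesday.
4213 mod 7 = 6, so 4213 days after a Wednesday is Wednesday + 6 = Tuesday.

Tuesday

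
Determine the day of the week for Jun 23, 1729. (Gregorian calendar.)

Thursday

Doomsday rule: the anchor day for the 1700s is Sunday. For year 29: 29÷12 = 2 r 5, and 5÷4 = 1, so 2+5+1 = 8.
Sunday + 8 ≡ Monday — that's 1729's doomsday.
In June the doomsday date is Jun 6.
Jun 23 is 17 days after Jun 6; 17 mod 7 = 3, so Monday + 3 = Thursday.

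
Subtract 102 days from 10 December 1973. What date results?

−10 → Nov 30, 1973 (end of Nov, 30 days; 92 left).
−30 → Oct 31, 1973 (end of Oct, 31 days; 62 left).
−31 → Sep 30, 1973 (end of Sep, 30 days; 31 left).
−30 → Aug 31, 1973 (end of Aug, 31 days; 1 left).
−1 → Aug 30, 1973.

August 30, 1973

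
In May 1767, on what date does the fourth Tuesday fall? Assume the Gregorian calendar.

May 26, 1767

May 1, 1767 is a Friday.
The first Tuesday is therefore May 5 (4 days later).
The fourth Tuesday is 5 + 3×7 = May 26.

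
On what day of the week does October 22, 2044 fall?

Saturday

Doomsday rule: the anchor day for the 2000s is Tuesday. For year 44: 44÷12 = 3 r 8, and 8÷4 = 2, so 3+8+2 = 13.
Tuesday + 13 ≡ Monday — that's 2044's doomsday.
In October the doomsday date is Oct 10.
Oct 22 is 12 days after Oct 10; 12 mod 7 = 5, so Monday + 5 = Saturday.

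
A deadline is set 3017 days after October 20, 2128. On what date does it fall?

+365 (one year) → Oct 20, 2129 (2652 left).
+365 (one year) → Oct 20, 2130 (2287 left).
+365 (one year) → Oct 20, 2131 (1922 left).
+366 (one year; includes Feb 29, 2132) → Oct 20, 2132 (1556 left).
+365 (one year) → Oct 20, 2133 (1191 left).
+365 (one year) → Oct 20, 2134 (826 left).
+365 (one year) → Oct 20, 2135 (461 left).
+366 (one year; includes Feb 29, 2136) → Oct 20, 2136 (95 left).
Oct has 31 days: +12 → Nov 1, 2136 (83 left).
Nov has 30 days: +30 → Dec 1, 2136 (53 left).
Dec has 31 days: +31 → Jan 1, 2137 (22 left).
+22 → Jan 23, 2137.

January 23, 2137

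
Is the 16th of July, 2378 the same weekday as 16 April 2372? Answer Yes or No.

From Apr 16, 2372 to Jul 16, 2378 is 2282 days.
2282 mod 7 = 0, so they are the same weekday.
(Apr 16, 2372 is a Sunday; Jul 16, 2378 is a Sunday.)

Yes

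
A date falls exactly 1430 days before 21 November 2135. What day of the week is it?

Nov 21, 2135 is a Monday.
1430 mod 7 = 2, so 1430 days before a Monday is Monday − 2 = Saturday.

Saturday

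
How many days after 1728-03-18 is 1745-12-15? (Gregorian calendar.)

6481

Mar 18, 1728 → Mar 18, 1729: 365 days.
Mar 18, 1729 → Mar 18, 1730: 365 days.
Mar 18, 1730 → Mar 18, 1731: 365 days.
Mar 18, 1731 → Mar 18, 1732: 366 days (Feb 29, 1732 is in that span).
Mar 18, 1732 → Mar 18, 1733: 365 days.
Mar 18, 1733 → Mar 18, 1734: 365 days.
Mar 18, 1734 → Mar 18, 1735: 365 days.
Mar 18, 1735 → Mar 18, 1736: 366 days (Feb 29, 1736 is in that span).
Mar 18, 1736 → Mar 18, 1737: 365 days.
Mar 18, 1737 → Mar 18, 1738: 365 days.
Mar 18, 1738 → Mar 18, 1739: 365 days.
Mar 18, 1739 → Mar 18, 1740: 366 days (Feb 29, 1740 is in that span).
Mar 18, 1740 → Mar 18, 1741: 365 days.
Mar 18, 1741 → Mar 18, 1742: 365 days.
Mar 18, 1742 → Mar 18, 1743: 365 days.
Mar 18, 1743 → Mar 18, 1744: 366 days (Feb 29, 1744 is in that span).
Mar 18, 1744 → Mar 18, 1745: 365 days.
Mar 18, 1745 → Apr 18, 1745: 31 days (March has 31).
Apr 18, 1745 → May 18, 1745: 30 days (April has 30).
May 18, 1745 → Jun 18, 1745: 31 days (May has 31).
Jun 18, 1745 → Jul 18, 1745: 30 days (June has 30).
Jul 18, 1745 → Aug 18, 1745: 31 days (July has 31).
Aug 18, 1745 → Sep 18, 1745: 31 days (August has 31).
Sep 18, 1745 → Oct 18, 1745: 30 days (September has 30).
Oct 18, 1745 → Nov 18, 1745: 31 days (October has 31).
Nov 18, 1745 → Dec 15, 1745: 27 days.
Total: 6481 days.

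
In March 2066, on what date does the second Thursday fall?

March 11, 2066

March 1, 2066 is a Monday.
The first Thursday is therefore March 4 (3 days later).
The second Thursday is 4 + 1×7 = March 11.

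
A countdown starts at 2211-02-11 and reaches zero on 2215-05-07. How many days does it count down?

Feb 11, 2211 → Feb 11, 2212: 365 days.
Feb 11, 2212 → Feb 11, 2213: 366 days (Feb 29, 2212 is in that span).
Feb 11, 2213 → Feb 11, 2214: 365 days.
Feb 11, 2214 → Feb 11, 2215: 365 days.
Feb 11, 2215 → Mar 11, 2215: 28 days (February has 28).
Mar 11, 2215 → Apr 11, 2215: 31 days (March has 31).
Apr 11, 2215 → May 7, 2215: 26 days.
Total: 1546 days.

1546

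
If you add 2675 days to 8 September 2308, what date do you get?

January 5, 2316

+365 (one year) → Sep 8, 2309 (2310 left).
+365 (one year) → Sep 8, 2310 (1945 left).
+365 (one year) → Sep 8, 2311 (1580 left).
+366 (one year; includes Feb 29, 2312) → Sep 8, 2312 (1214 left).
+365 (one year) → Sep 8, 2313 (849 left).
+365 (one year) → Sep 8, 2314 (484 left).
+365 (one year) → Sep 8, 2315 (119 left).
Sep has 30 days: +23 → Oct 1, 2315 (96 left).
Oct has 31 days: +31 → Nov 1, 2315 (65 left).
Nov has 30 days: +30 → Dec 1, 2315 (35 left).
Dec has 31 days: +31 → Jan 1, 2316 (4 left).
+4 → Jan 5, 2316.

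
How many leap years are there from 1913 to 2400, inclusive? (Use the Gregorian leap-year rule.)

Multiples of 4 in [1913,2400]: 122.
Of those, multiples of 100: 5 (not leap unless ÷400).
Multiples of 400: 2.
Leap years = 122 − 5 + 2 = 119.

119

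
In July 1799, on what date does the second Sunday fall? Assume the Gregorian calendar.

July 1, 1799 is a Monday.
The first Sunday is therefore July 7 (6 days later).
The second Sunday is 7 + 1×7 = July 14.

July 14, 1799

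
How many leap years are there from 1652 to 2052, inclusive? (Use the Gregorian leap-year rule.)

98

Multiples of 4 in [1652,2052]: 101.
Of those, multiples of 100: 4 (not leap unless ÷400).
Multiples of 400: 1.
Leap years = 101 − 4 + 1 = 98.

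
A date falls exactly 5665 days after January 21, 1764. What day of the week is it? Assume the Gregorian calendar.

Jan 21, 1764 is a Saturday.
5665 mod 7 = 2, so 5665 days after a Saturday is Saturday + 2 = Monday.

Monday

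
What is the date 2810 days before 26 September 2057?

January 16, 2050

−365 (one year) → Sep 26, 2056 (2445 left).
−366 (one year; includes Feb 29, 2056) → Sep 26, 2055 (2079 left).
−365 (one year) → Sep 26, 2054 (1714 left).
−365 (one year) → Sep 26, 2053 (1349 left).
−365 (one year) → Sep 26, 2052 (984 left).
−366 (one year; includes Feb 29, 2052) → Sep 26, 2051 (618 left).
−365 (one year) → Sep 26, 2050 (253 left).
−26 → Aug 31, 2050 (end of Aug, 31 days; 227 left).
−31 → Jul 31, 2050 (end of Jul, 31 days; 196 left).
−31 → Jun 30, 2050 (end of Jun, 30 days; 165 left).
−30 → May 31, 2050 (end of May, 31 days; 135 left).
−31 → Apr 30, 2050 (end of Apr, 30 days; 104 left).
−30 → Mar 31, 2050 (end of Mar, 31 days; 74 left).
−31 → Feb 28, 2050 (end of Feb, 28 days; 43 left).
−28 → Jan 31, 2050 (end of Jan, 31 days; 15 left).
−15 → Jan 16, 2050.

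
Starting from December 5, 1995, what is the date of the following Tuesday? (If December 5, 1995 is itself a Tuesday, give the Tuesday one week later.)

December 12, 1995

Dec 5, 1995 is a Tuesday.
From Tuesday to the next Tuesday is 7 days.
Dec 5, 1995 + 7 = Dec 12, 1995.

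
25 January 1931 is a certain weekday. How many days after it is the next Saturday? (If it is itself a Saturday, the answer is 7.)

6

Jan 25, 1931 is a Sunday.
From Sunday to the next Saturday is 6 days.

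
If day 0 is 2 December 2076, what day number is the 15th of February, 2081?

Dec 2, 2076 → Dec 2, 2077: 365 days.
Dec 2, 2077 → Dec 2, 2078: 365 days.
Dec 2, 2078 → Dec 2, 2079: 365 days.
Dec 2, 2079 → Dec 2, 2080: 366 days (Feb 29, 2080 is in that span).
Dec 2, 2080 → Jan 2, 2081: 31 days (December has 31).
Jan 2, 2081 → Feb 2, 2081: 31 days (January has 31).
Feb 2, 2081 → Feb 15, 2081: 13 days.
Total: 1536 days.

1536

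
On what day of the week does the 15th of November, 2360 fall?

Doomsday rule: the anchor day for the 2300s is Wednesday. For year 60: 60÷12 = 5 r 0, and 0÷4 = 0, so 5+0+0 = 5.
Wednesday + 5 ≡ Monday — that's 2360's doomsday.
In November the doomsday date is Nov 7.
Nov 15 is 8 days after Nov 7; 8 mod 7 = 1, so Monday + 1 = Tuesday.

Tuesday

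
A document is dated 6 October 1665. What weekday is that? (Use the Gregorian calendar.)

Doomsday rule: the anchor day for the 1600s is Tuesday. For year 65: 65÷12 = 5 r 5, and 5÷4 = 1, so 5+5+1 = 11.
Tuesday + 11 ≡ Saturday — that's 1665's doomsday.
In October the doomsday date is Oct 10.
Oct 6 is 4 days before Oct 10; 4 mod 7 = 4, so Saturday − 4 = Tuesday.

Tuesday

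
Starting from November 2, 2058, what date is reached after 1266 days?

+365 (one year) → Nov 2, 2059 (901 left).
+366 (one year; includes Feb 29, 2060) → Nov 2, 2060 (535 left).
+365 (one year) → Nov 2, 2061 (170 left).
Nov has 30 days: +29 → Dec 1, 2061 (141 left).
Dec has 31 days: +31 → Jan 1, 2062 (110 left).
Jan has 31 days: +31 → Feb 1, 2062 (79 left).
Feb has 28 days: +28 → Mar 1, 2062 (51 left).
Mar has 31 days: +31 → Apr 1, 2062 (20 left).
+20 → Apr 21, 2062.

April 21, 2062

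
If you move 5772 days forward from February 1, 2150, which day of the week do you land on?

First find the weekday of Feb 1, 2150. Doomsday rule: the anchor day for the 2100s is Sunday. For year 50: 50÷12 = 4 r 2, and 2÷4 = 0, so 4+2+0 = 6.
Sunday + 6 ≡ Saturday — that's 2150's doomsday.
In February the doomsday date is Feb 28 (2150 is not a leap year).
Feb 1 is 27 days before Feb 28; 27 mod 7 = 6, so Saturday − 6 = Sunday.
5772 mod 7 = 4, so 5772 days after a Sunday is Sunday + 4 = Thursday.

Thursday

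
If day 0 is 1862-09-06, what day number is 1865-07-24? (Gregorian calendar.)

1052

Sep 6, 1862 → Sep 6, 1863: 365 days.
Sep 6, 1863 → Sep 6, 1864: 366 days (Feb 29, 1864 is in that span).
Sep 6, 1864 → Oct 6, 1864: 30 days (September has 30).
Oct 6, 1864 → Nov 6, 1864: 31 days (October has 31).
Nov 6, 1864 → Dec 6, 1864: 30 days (November has 30).
Dec 6, 1864 → Jan 6, 1865: 31 days (December has 31).
Jan 6, 1865 → Feb 6, 1865: 31 days (January has 31).
Feb 6, 1865 → Mar 6, 1865: 28 days (February has 28).
Mar 6, 1865 → Apr 6, 1865: 31 days (March has 31).
Apr 6, 1865 → May 6, 1865: 30 days (April has 30).
May 6, 1865 → Jun 6, 1865: 31 days (May has 31).
Jun 6, 1865 → Jul 6, 1865: 30 days (June has 30).
Jul 6, 1865 → Jul 24, 1865: 18 days.
Total: 1052 days.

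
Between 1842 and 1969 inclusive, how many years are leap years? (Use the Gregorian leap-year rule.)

31

Multiples of 4 in [1842,1969]: 32.
Of those, multiples of 100: 1 (not leap unless ÷400).
Multiples of 400: 0.
Leap years = 32 − 1 + 0 = 31.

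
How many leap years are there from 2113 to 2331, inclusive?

Multiples of 4 in [2113,2331]: 54.
Of those, multiples of 100: 2 (not leap unless ÷400).
Multiples of 400: 0.
Leap years = 54 − 2 + 0 = 52.

52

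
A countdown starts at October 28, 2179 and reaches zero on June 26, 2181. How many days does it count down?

Oct 28, 2179 → Oct 28, 2180: 366 days (Feb 29, 2180 is in that span).
Oct 28, 2180 → Nov 28, 2180: 31 days (October has 31).
Nov 28, 2180 → Dec 28, 2180: 30 days (November has 30).
Dec 28, 2180 → Jan 28, 2181: 31 days (December has 31).
Jan 28, 2181 → Feb 28, 2181: 31 days (January has 31).
Feb 28, 2181 → Mar 28, 2181: 28 days (February has 28).
Mar 28, 2181 → Apr 28, 2181: 31 days (March has 31).
Apr 28, 2181 → May 28, 2181: 30 days (April has 30).
May 28, 2181 → Jun 26, 2181: 29 days.
Total: 607 days.

607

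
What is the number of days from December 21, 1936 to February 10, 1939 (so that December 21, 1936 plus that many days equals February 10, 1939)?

Dec 21, 1936 → Dec 21, 1937: 365 days.
Dec 21, 1937 → Dec 21, 1938: 365 days.
Dec 21, 1938 → Jan 21, 1939: 31 days (December has 31).
Jan 21, 1939 → Feb 10, 1939: 20 days.
Total: 781 days.

781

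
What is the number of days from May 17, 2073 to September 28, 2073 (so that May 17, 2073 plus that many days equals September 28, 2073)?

May 17, 2073 → Jun 17, 2073: 31 days (May has 31).
Jun 17, 2073 → Jul 17, 2073: 30 days (June has 30).
Jul 17, 2073 → Aug 17, 2073: 31 days (July has 31).
Aug 17, 2073 → Sep 17, 2073: 31 days (August has 31).
Sep 17, 2073 → Sep 28, 2073: 11 days.
Total: 134 days.

134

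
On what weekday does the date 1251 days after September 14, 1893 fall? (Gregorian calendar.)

Sep 14, 1893 is a Thursday.
1251 mod 7 = 5, so 1251 days after a Thursday is Thursday + 5 = Tuesday.

Tuesday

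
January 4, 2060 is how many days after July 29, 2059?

159

Jul 29, 2059 → Aug 29, 2059: 31 days (July has 31).
Aug 29, 2059 → Sep 29, 2059: 31 days (August has 31).
Sep 29, 2059 → Oct 29, 2059: 30 days (September has 30).
Oct 29, 2059 → Nov 29, 2059: 31 days (October has 31).
Nov 29, 2059 → Dec 29, 2059: 30 days (November has 30).
Dec 29, 2059 → Jan 4, 2060: 6 days.
Total: 159 days.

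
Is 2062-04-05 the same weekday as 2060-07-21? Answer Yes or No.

Yes

From Jul 21, 2060 to Apr 5, 2062 is 623 days.
623 mod 7 = 0, so they are the same weekday.
(Jul 21, 2060 is a Wednesday; Apr 5, 2062 is a Wednesday.)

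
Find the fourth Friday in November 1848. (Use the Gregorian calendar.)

November 24, 1848

November 1, 1848 is a Wednesday.
The first Friday is therefore November 3 (2 days later).
The fourth Friday is 3 + 3×7 = November 24.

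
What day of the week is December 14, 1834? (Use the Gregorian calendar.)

Doomsday rule: the anchor day for the 1800s is Friday. For year 34: 34÷12 = 2 r 10, and 10÷4 = 2, so 2+10+2 = 14.
Friday + 14 ≡ Friday — that's 1834's doomsday.
In December the doomsday date is Dec 12.
Dec 14 is 2 days after Dec 12; 2 mod 7 = 2, so Friday + 2 = Sunday.

Sunday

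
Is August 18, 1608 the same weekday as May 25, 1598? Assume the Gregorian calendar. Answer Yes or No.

From May 25, 1598 to Aug 18, 1608 is 3738 days.
3738 mod 7 = 0, so they are the same weekday.
(May 25, 1598 is a Monday; Aug 18, 1608 is a Monday.)

Yes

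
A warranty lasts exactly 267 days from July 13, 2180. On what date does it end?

April 6, 2181

Jul has 31 days: +19 → Aug 1, 2180 (248 left).
Aug has 31 days: +31 → Sep 1, 2180 (217 left).
Sep has 30 days: +30 → Oct 1, 2180 (187 left).
Oct has 31 days: +31 → Nov 1, 2180 (156 left).
Nov has 30 days: +30 → Dec 1, 2180 (126 left).
Dec has 31 days: +31 → Jan 1, 2181 (95 left).
Jan has 31 days: +31 → Feb 1, 2181 (64 left).
Feb has 28 days: +28 → Mar 1, 2181 (36 left).
Mar has 31 days: +31 → Apr 1, 2181 (5 left).
+5 → Apr 6, 2181.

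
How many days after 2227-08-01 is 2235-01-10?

2719

Aug 1, 2227 → Aug 1, 2228: 366 days (Feb 29, 2228 is in that span).
Aug 1, 2228 → Aug 1, 2229: 365 days.
Aug 1, 2229 → Aug 1, 2230: 365 days.
Aug 1, 2230 → Aug 1, 2231: 365 days.
Aug 1, 2231 → Aug 1, 2232: 366 days (Feb 29, 2232 is in that span).
Aug 1, 2232 → Aug 1, 2233: 365 days.
Aug 1, 2233 → Aug 1, 2234: 365 days.
Aug 1, 2234 → Sep 1, 2234: 31 days (August has 31).
Sep 1, 2234 → Oct 1, 2234: 30 days (September has 30).
Oct 1, 2234 → Nov 1, 2234: 31 days (October has 31).
Nov 1, 2234 → Dec 1, 2234: 30 days (November has 30).
Dec 1, 2234 → Jan 1, 2235: 31 days (December has 31).
Jan 1, 2235 → Jan 10, 2235: 9 days.
Total: 2719 days.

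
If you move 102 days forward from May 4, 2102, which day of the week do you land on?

Monday

May 4, 2102 is a Thursday.
102 mod 7 = 4, so 102 days after a Thursday is Thursday + 4 = Monday.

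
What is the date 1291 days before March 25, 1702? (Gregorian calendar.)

−365 (one year) → Mar 25, 1701 (926 left).
−365 (one year) → Mar 25, 1700 (561 left).
−365 (one year) → Mar 25, 1699 (196 left).
−25 → Feb 28, 1699 (end of Feb, 28 days; 171 left).
−28 → Jan 31, 1699 (end of Jan, 31 days; 143 left).
−31 → Dec 31, 1698 (end of Dec, 31 days; 112 left).
−31 → Nov 30, 1698 (end of Nov, 30 days; 81 left).
−30 → Oct 31, 1698 (end of Oct, 31 days; 51 left).
−31 → Sep 30, 1698 (end of Sep, 30 days; 20 left).
−20 → Sep 10, 1698.

September 10, 1698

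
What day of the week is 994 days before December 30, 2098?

Tuesday

First find the weekday of Dec 30, 2098. Doomsday rule: the anchor day for the 2000s is Tuesday. For year 98: 98÷12 = 8 r 2, and 2÷4 = 0, so 8+2+0 = 10.
Tuesday + 10 ≡ Friday — that's 2098's doomsday.
In December the doomsday date is Dec 12.
Dec 30 is 18 days after Dec 12; 18 mod 7 = 4, so Friday + 4 = Tuesday.
994 mod 7 = 0, so 994 days before a Tuesday is Tuesday − 0 = Tuesday.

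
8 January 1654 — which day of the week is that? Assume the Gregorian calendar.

Thursday

Doomsday rule: the anchor day for the 1600s is Tuesday. For year 54: 54÷12 = 4 r 6, and 6÷4 = 1, so 4+6+1 = 11.
Tuesday + 11 ≡ Saturday — that's 1654's doomsday.
In January the doomsday date is Jan 3 (1654 is not a leap year).
Jan 8 is 5 days after Jan 3; 5 mod 7 = 5, so Saturday + 5 = Thursday.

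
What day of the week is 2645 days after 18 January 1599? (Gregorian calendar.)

Sunday

Jan 18, 1599 is a Monday.
2645 mod 7 = 6, so 2645 days after a Monday is Monday + 6 = Sunday.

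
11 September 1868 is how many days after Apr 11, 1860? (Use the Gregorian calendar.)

3075

Apr 11, 1860 → Apr 11, 1861: 365 days.
Apr 11, 1861 → Apr 11, 1862: 365 days.
Apr 11, 1862 → Apr 11, 1863: 365 days.
Apr 11, 1863 → Apr 11, 1864: 366 days (Feb 29, 1864 is in that span).
Apr 11, 1864 → Apr 11, 1865: 365 days.
Apr 11, 1865 → Apr 11, 1866: 365 days.
Apr 11, 1866 → Apr 11, 1867: 365 days.
Apr 11, 1867 → Apr 11, 1868: 366 days (Feb 29, 1868 is in that span).
Apr 11, 1868 → May 11, 1868: 30 days (April has 30).
May 11, 1868 → Jun 11, 1868: 31 days (May has 31).
Jun 11, 1868 → Jul 11, 1868: 30 days (June has 30).
Jul 11, 1868 → Aug 11, 1868: 31 days (July has 31).
Aug 11, 1868 → Sep 11, 1868: 31 days.
Total: 3075 days.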